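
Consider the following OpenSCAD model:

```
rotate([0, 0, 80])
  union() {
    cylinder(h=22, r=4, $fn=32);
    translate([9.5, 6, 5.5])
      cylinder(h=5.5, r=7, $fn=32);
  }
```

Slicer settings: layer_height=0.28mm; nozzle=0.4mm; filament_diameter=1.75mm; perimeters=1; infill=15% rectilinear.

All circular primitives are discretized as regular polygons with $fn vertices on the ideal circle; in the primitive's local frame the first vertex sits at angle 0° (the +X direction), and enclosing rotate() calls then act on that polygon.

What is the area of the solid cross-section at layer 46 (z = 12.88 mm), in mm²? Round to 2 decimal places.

At z = 12.88 mm: the cylinder: section is a regular 32-gon, circumradius r=4 (area = (32/2)·4.000²·sin(360°/32) = 49.94 mm²); the cylinder at (9.5, 6) does not reach this height (z outside [5.5, 11]); Merging all regions: only the r=4 cylinder is present, so the union is just that shape — area = 49.94 mm²; (whole slice rotated 80° about Z — lengths, areas and connectivity unchanged). Overall, the cross-section is a single solid region. Net area = 49.94 mm².

49.94 mm²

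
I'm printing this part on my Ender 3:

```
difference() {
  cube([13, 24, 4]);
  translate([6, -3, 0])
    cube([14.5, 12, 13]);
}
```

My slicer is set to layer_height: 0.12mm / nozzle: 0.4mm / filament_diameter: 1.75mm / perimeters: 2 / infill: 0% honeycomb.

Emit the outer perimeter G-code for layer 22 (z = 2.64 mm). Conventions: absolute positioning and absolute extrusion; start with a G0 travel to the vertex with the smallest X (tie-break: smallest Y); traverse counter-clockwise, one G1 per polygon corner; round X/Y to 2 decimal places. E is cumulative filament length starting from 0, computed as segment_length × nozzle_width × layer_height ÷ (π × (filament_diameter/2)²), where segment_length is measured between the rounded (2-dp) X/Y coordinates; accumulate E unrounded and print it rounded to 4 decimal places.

G0 X0.00 Y0.00 Z2.64
G1 X6.00 Y0.00 E0.1197
G1 X6.00 Y9.00 E0.2993
G1 X13.00 Y9.00 E0.4390
G1 X13.00 Y24.00 E0.7384
G1 X0.00 Y24.00 E0.9978
G1 X0.00 Y0.00 E1.4767

At z = 2.64 mm: the cube (footprint 13×24) is included at this height; the 14.5×12 cube at (6, -3) contributes its full rectangle; After the difference (first − rest): starting from the 13×24 cube, the 14.5×12 cube at (6, -3) partially overlaps it — only the 63.00 mm² overlap (of its 174.00 mm²) is removed, clipping the outline — 1 connected region. The outline is a single polygon with 6 vertices. Extrusion per mm of travel: 0.4 × 0.12 / (π × 0.875²) = 0.019956. Accumulating E over each segment gives final E = 1.4767.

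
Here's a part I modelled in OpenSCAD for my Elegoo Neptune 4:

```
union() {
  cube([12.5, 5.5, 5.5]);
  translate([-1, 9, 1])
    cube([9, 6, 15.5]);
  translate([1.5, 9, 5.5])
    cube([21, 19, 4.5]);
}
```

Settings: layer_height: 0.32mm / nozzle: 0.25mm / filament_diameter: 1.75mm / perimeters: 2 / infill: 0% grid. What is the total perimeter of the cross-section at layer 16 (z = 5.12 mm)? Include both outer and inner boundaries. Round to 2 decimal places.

At z = 5.12 mm: the 12.5×5.5 cube contributes its full rectangle (perimeter 36.00 mm); the cube at (-1, 9) (footprint 9×6) is included at this height (perimeter 30.00 mm); the cube at (1.5, 9) is absent (z outside [5.5, 10]); Combining (union): the 2 present regions are separate (no shared area or edge), so areas and boundary lengths simply add and each stays a separate island — boundary = 66.00 mm. Overall, the cross-section has 2 separate islands. Total boundary length (outer) = 66.00 mm.

66.00 mm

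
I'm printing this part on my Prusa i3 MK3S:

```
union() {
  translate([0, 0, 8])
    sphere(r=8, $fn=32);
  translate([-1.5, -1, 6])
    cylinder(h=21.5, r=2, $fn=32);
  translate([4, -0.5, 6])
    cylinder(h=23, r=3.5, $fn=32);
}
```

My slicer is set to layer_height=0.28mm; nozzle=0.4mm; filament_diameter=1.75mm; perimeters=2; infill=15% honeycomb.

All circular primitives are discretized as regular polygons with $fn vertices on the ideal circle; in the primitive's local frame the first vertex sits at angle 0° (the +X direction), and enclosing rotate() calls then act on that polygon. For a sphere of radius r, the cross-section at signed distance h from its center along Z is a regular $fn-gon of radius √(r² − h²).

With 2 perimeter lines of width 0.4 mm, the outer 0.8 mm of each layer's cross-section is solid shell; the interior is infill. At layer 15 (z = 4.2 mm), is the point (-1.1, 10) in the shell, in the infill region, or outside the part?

outside

At z = 4.2 mm: the sphere: section is a regular 32-gon, circumradius = √(r²−h²) = √(8²−3.8²) = 7.040; the cylinder at (-1.5, -1) does not reach this height (z outside [6, 27.5]); the cylinder at (4, -0.5) is absent (z outside [6, 29]); Taking the union: only the r=8 sphere is present, so the union is just that shape — 1 connected region. Overall, the cross-section is a single solid region. The nearest boundary edge runs (0.00, 7.04)→(-1.37, 6.90); distance from the point to it = 3.05 mm. The point is not inside any of the regions above, so it lies outside the cross-section (3.05 mm from the nearest boundary).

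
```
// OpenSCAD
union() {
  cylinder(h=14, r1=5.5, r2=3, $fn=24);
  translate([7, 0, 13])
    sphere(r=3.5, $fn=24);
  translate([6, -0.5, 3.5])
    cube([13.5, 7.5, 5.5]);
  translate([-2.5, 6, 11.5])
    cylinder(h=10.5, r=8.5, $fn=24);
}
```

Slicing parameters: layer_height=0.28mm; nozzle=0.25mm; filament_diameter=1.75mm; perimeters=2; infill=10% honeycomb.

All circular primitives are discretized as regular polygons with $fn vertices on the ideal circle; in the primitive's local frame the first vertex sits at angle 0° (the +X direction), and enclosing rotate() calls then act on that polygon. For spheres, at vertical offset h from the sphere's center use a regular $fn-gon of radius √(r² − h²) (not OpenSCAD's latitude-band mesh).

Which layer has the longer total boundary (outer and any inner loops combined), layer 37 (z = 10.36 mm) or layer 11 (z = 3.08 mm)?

layer 37 (z = 10.36 mm)

Layer 37 (z = 10.36): the cone contributes a regular 24-gon of circumradius 3.650 (interpolated between r1=5.5 and r2=3 at t=0.740) (perimeter = 2·24·3.650·sin(180°/24) = 22.87 mm); the sphere at (7, 0): section is a regular 24-gon, circumradius = √(r²−h²) = √(3.5²−2.64²) = 2.298 (perimeter = 2·24·2.298·sin(180°/24) = 14.40 mm); the cube at (6, -0.5) does not reach this height (z outside [3.5, 9]); the cylinder at (-2.5, 6) is not intersected at this z (z outside [11.5, 22]); Combining (union): the 2 present regions are separate (no shared area or edge), so areas and boundary lengths simply add and each stays a separate island — boundary = 37.27 mm. So its perimeter = 37.27 mm. Layer 11 (z = 3.08): the cone (r1=5.5→r2=3) has section circumradius 4.950 here — a regular 24-gon (perimeter = 2·24·4.950·sin(180°/24) = 31.01 mm); the sphere at (7, 0) is not intersected at this z (|z−center|=9.920 > r=3.5); the cube at (6, -0.5) is absent (z outside [3.5, 9]); the cylinder at (-2.5, 6) does not reach this height (z outside [11.5, 22]); Merging all regions: only the cone is present, so the union is just that shape — boundary = 31.01 mm. So its perimeter = 31.01 mm. Layer 37 is larger (37.27 vs 31.01 mm).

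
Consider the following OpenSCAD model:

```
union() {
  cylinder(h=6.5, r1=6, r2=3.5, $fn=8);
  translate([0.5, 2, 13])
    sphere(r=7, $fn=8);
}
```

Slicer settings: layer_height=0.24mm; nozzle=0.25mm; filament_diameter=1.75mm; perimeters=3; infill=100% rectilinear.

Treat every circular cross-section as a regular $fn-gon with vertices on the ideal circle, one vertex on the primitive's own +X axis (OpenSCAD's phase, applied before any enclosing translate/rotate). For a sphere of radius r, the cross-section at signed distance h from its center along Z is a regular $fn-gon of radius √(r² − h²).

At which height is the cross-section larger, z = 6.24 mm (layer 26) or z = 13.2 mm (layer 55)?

layer 55 (z = 13.2 mm)

Layer 26 (z = 6.24): the cone (r1=6→r2=3.5) has section circumradius 3.600 here — a regular 8-gon (area = (8/2)·3.600²·sin(360°/8) = 36.66 mm²); the r=7 sphere at (0.5, 2) slices to a regular 8-gon of circumradius 1.817 (√(r²−h²) with h=6.76 from center) (area = (8/2)·1.817²·sin(360°/8) = 9.34 mm²); Combining (union): the regions partially overlap — summed areas 46.00 mm² minus the doubly-counted overlap 8.63 mm² gives 37.36 mm² — area = 37.36 mm². So its area = 37.36 mm². Layer 55 (z = 13.2): the cone is absent (z outside [0, 6.5]); the r=7 sphere at (0.5, 2) slices to a regular 8-gon of circumradius 6.997 (√(r²−h²) with h=0.2 from center) (area = (8/2)·6.997²·sin(360°/8) = 138.48 mm²); Combining (union): only the r=7 sphere at (0.5, 2) is present, so the union is just that shape — area = 138.48 mm². So its area = 138.48 mm². Layer 55 is larger (138.48 vs 37.36 mm²).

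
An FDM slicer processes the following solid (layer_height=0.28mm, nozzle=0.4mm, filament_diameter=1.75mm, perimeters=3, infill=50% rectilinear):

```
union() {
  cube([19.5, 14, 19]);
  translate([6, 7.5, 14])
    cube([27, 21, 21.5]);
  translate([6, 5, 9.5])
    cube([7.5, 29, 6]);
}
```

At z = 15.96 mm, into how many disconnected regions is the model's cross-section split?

At z = 15.96 mm: the cube (footprint 19.5×14) is included at this height; the 27×21 cube at (6, 7.5) contributes its full rectangle; the cube at (6, 5) does not reach this height (z outside [9.5, 15.5]); Combining (union): the regions partially overlap (shared area 87.75 mm²), so overlapping operands fuse into one piece — 1 connected region. The result has 1 disconnected region.

1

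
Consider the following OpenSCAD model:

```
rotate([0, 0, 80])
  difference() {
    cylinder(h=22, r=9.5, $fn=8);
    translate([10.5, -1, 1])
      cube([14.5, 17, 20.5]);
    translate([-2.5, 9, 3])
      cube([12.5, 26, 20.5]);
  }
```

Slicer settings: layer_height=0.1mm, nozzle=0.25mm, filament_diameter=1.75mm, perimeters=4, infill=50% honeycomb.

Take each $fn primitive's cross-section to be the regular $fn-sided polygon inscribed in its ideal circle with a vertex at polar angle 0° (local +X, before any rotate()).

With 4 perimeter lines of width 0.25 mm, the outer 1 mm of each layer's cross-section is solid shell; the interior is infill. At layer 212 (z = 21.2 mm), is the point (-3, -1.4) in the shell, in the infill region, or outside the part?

At z = 21.2 mm: the r=9.5 cylinder gives a regular 8-gon of circumradius 9.5 (constant along its height); the cube at (10.5, -1) is present — its section is the full 14.5×17 rectangle; the cube at (-2.5, 9) is present — its section is the full 12.5×26 rectangle; After the difference (first − rest): starting from the r=9.5 cylinder, the 14.5×17 cube at (10.5, -1) misses the remaining region (no effect); the 12.5×26 cube at (-2.5, 9) partially overlaps it — only the 0.60 mm² overlap (of its 325.00 mm²) is removed, clipping the outline — 1 connected region; (whole slice rotated 80° about Z — lengths, areas and connectivity unchanged). Overall, the cross-section is a single solid region. Undo the 80° rotation: the query point maps to (-1.900, 2.711) in the un-rotated model frame. The nearest boundary edge runs (-6.72, 6.72)→(-1.21, 9.00); distance from the point to it = 5.54 mm. The point is inside the cross-section and 5.54 mm from the nearest boundary — more than the 1 mm shell width (4 × 0.25), so it's in the infill interior.

infill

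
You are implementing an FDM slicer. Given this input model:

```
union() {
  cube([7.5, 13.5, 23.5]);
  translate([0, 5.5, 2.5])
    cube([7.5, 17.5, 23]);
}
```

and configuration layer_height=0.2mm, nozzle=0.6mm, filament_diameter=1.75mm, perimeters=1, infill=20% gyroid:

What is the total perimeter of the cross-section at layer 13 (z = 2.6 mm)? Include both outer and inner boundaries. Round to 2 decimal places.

At z = 2.6 mm: the 7.5×13.5 cube contributes its full rectangle (perimeter 42.00 mm); the 7.5×17.5 cube at (0, 5.5) contributes its full rectangle (perimeter 50.00 mm); Merging all regions: the regions partially overlap (shared area 60.00 mm²), so the edge portions inside another operand are dropped and the merged outline is re-measured after clipping — boundary = 61.00 mm. Overall, the cross-section is a single solid region. Total boundary length (outer) = 61.00 mm.

61.00 mm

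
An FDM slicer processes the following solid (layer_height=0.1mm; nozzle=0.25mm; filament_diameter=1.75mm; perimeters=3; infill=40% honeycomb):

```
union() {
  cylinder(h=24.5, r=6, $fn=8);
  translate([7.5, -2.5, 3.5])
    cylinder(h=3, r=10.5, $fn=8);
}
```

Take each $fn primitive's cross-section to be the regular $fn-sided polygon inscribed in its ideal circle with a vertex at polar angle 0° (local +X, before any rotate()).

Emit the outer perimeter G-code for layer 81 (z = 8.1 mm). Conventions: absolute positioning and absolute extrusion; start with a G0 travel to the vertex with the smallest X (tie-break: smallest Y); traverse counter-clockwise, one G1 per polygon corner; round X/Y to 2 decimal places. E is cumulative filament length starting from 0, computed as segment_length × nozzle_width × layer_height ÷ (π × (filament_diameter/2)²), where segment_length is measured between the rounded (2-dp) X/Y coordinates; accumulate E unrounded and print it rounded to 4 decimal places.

G0 X-6.00 Y0.00 Z8.10
G1 X-4.24 Y-4.24 E0.0477
G1 X0.00 Y-6.00 E0.0954
G1 X4.24 Y-4.24 E0.1431
G1 X6.00 Y0.00 E0.1909
G1 X4.24 Y4.24 E0.2386
G1 X0.00 Y6.00 E0.2863
G1 X-4.24 Y4.24 E0.3340
G1 X-6.00 Y0.00 E0.3817

At z = 8.1 mm: the cylinder: section is a regular 8-gon, circumradius r=6; the cylinder at (7.5, -2.5) is not intersected at this z (z outside [3.5, 6.5]); Merging all regions: only the r=6 cylinder is present, so the union is just that shape — 1 connected region. The outline is a single polygon with 8 vertices. Extrusion per mm of travel: 0.25 × 0.1 / (π × 0.875²) = 0.010394. Accumulating E over each segment gives final E = 0.3817.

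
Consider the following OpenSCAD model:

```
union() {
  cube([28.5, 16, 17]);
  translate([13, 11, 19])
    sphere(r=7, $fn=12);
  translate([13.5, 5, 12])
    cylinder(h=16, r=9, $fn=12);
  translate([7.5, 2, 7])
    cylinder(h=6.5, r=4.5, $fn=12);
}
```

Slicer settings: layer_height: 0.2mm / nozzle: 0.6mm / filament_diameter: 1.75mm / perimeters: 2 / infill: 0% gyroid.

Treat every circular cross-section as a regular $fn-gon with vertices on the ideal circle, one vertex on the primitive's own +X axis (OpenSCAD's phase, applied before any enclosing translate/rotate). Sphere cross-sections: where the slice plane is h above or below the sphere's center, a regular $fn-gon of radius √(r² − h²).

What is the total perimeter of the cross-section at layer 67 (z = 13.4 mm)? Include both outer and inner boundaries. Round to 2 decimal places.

91.69 mm

At z = 13.4 mm: the cube is present — its section is the full 28.5×16 rectangle (perimeter 89.00 mm); the r=7 sphere at (13, 11) contributes a regular 12-gon of circumradius √(7²−5.6²) = 4.200 (perimeter = 2·12·4.200·sin(180°/12) = 26.09 mm); the r=9 cylinder at (13.5, 5) gives a regular 12-gon of circumradius 9 (constant along its height) (perimeter = 2·12·9.000·sin(180°/12) = 55.90 mm); the r=4.5 cylinder at (7.5, 2) gives a regular 12-gon of circumradius 4.5 (constant along its height) (perimeter = 2·12·4.500·sin(180°/12) = 27.95 mm); Combining (union): the regions partially overlap (shared area 311.83 mm²), so the edge portions inside another operand are dropped and the merged outline is re-measured after clipping — boundary = 91.69 mm. Overall, the cross-section is a single solid region. Total boundary length (outer) = 91.69 mm.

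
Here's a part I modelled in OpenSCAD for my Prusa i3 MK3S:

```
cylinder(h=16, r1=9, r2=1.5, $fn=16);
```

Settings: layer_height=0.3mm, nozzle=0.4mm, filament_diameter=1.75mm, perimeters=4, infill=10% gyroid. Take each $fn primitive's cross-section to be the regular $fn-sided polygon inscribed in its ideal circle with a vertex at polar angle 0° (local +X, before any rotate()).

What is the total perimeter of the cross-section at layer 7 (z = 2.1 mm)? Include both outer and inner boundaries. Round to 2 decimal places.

At z = 2.1 mm: the cone (r1=9→r2=1.5) has section circumradius 8.016 here — a regular 16-gon (perimeter = 2·16·8.016·sin(180°/16) = 50.04 mm). Overall, the cross-section is a single solid region. Total boundary length (outer) = 50.04 mm.

50.04 mm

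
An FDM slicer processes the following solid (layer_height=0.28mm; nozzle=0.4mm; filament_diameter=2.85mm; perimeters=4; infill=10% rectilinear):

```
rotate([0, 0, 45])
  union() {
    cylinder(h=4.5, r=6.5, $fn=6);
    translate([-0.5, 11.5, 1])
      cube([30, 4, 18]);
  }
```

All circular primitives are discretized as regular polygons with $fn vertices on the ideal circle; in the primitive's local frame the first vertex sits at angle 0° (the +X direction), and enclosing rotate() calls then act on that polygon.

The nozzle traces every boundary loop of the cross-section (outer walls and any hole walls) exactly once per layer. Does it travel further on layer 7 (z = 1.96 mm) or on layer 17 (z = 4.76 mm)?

layer 7 (z = 1.96 mm)

Layer 7 (z = 1.96): the r=6.5 cylinder gives a regular 6-gon of circumradius 6.5 (constant along its height) (perimeter = 2·6·6.500·sin(180°/6) = 39.00 mm); the cube at (-0.5, 11.5) is present — its section is the full 30×4 rectangle (perimeter 68.00 mm); Combining (union): the 2 present regions are separate (no shared area or edge), so areas and boundary lengths simply add and each stays a separate island — boundary = 107.00 mm; (whole slice rotated 45° about Z — lengths, areas and connectivity unchanged). So its perimeter = 107.00 mm. Layer 17 (z = 4.76): the cylinder is not intersected at this z (z outside [0, 4.5]); the cube at (-0.5, 11.5) (footprint 30×4) is included at this height (perimeter 68.00 mm); Taking the union: only the 30×4 cube at (-0.5, 11.5) is present, so the union is just that shape — boundary = 68.00 mm; (whole slice rotated 45° about Z — lengths, areas and connectivity unchanged). So its perimeter = 68.00 mm. Layer 7 is larger (107.00 vs 68.00 mm).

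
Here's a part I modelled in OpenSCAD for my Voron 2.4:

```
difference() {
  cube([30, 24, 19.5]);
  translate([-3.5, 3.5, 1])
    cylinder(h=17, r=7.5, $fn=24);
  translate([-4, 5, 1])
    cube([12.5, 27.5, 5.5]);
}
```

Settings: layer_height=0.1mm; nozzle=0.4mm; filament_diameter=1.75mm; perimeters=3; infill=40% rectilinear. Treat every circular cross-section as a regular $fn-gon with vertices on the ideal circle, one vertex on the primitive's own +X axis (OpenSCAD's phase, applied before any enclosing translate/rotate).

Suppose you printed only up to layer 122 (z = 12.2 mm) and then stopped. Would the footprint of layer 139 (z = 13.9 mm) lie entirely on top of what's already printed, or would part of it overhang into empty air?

Compare the two slices. At z = 12.2: the cube is present — its section is the full 30×24 rectangle (area 720.00 mm²); the r=7.5 cylinder at (-3.5, 3.5) gives a regular 24-gon of circumradius 7.5 (constant along its height) (area = (24/2)·7.500²·sin(360°/24) = 174.70 mm²); the cube at (-4, 5) is absent (z outside [1, 6.5]); Subtracting the remaining from the first: starting from the 30×24 cube (720.00 mm²), the r=7.5 cylinder at (-3.5, 3.5) partially overlaps it — only the 31.43 mm² overlap (of its 174.70 mm²) is removed, clipping the outline — area = 688.57 mm². At z = 13.9: the cube (footprint 30×24) is included at this height (area 720.00 mm²); the r=7.5 cylinder at (-3.5, 3.5) gives a regular 24-gon of circumradius 7.5 (constant along its height) (area = (24/2)·7.500²·sin(360°/24) = 174.70 mm²); the cube at (-4, 5) does not reach this height (z outside [1, 6.5]); After the difference (first − rest): starting from the 30×24 cube (720.00 mm²), the r=7.5 cylinder at (-3.5, 3.5) partially overlaps it — only the 31.43 mm² overlap (of its 174.70 mm²) is removed, clipping the outline — area = 688.57 mm². Checking containment: the cross-section at z = 13.9 is a subset of the cross-section at z = 12.2.

entirely on top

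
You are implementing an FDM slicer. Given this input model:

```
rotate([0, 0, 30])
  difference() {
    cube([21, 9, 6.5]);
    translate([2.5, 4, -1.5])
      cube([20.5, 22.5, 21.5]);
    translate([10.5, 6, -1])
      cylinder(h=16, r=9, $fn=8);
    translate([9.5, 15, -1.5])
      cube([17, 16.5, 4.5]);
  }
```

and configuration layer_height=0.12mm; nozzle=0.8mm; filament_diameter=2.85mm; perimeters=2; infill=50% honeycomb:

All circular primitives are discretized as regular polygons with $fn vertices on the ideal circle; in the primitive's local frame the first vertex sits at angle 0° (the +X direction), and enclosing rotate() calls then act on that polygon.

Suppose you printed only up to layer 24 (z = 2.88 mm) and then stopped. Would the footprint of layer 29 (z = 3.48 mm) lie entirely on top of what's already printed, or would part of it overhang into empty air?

entirely on top

Compare the two slices. At z = 2.88: the cube (footprint 21×9) is included at this height (area 189.00 mm²); the 20.5×22.5 cube at (2.5, 4) contributes its full rectangle (area 461.25 mm²); the cylinder at (10.5, 6): section is a regular 8-gon, circumradius r=9 (area = (8/2)·9.000²·sin(360°/8) = 229.10 mm²); the cube at (9.5, 15) (footprint 17×16.5) is included at this height (area 280.50 mm²); Subtracting the remaining from the first: starting from the 21×9 cube (189.00 mm²), the 20.5×22.5 cube at (2.5, 4) partially overlaps it — only the 92.50 mm² overlap (of its 461.25 mm²) is removed, clipping the outline; the r=9 cylinder at (10.5, 6) partially overlaps it — only the 61.12 mm² overlap (of its 229.10 mm²) is removed, clipping the outline; the 17×16.5 cube at (9.5, 15) misses the remaining region (no effect) — area = 35.38 mm²; (whole slice rotated 30° about Z — lengths, areas and connectivity unchanged). At z = 3.48: the cube is present — its section is the full 21×9 rectangle (area 189.00 mm²); the cube at (2.5, 4) (footprint 20.5×22.5) is included at this height (area 461.25 mm²); the cylinder at (10.5, 6): section is a regular 8-gon, circumradius r=9 (area = (8/2)·9.000²·sin(360°/8) = 229.10 mm²); the cube at (9.5, 15) does not reach this height (z outside [-1.5, 3]); After the difference (first − rest): starting from the 21×9 cube (189.00 mm²), the 20.5×22.5 cube at (2.5, 4) partially overlaps it — only the 92.50 mm² overlap (of its 461.25 mm²) is removed, clipping the outline; the r=9 cylinder at (10.5, 6) partially overlaps it — only the 61.12 mm² overlap (of its 229.10 mm²) is removed, clipping the outline — area = 35.38 mm²; (rotated 30° about Z; rotation is an isometry so areas/perimeters/island counts are preserved). Checking containment: the cross-section at z = 3.48 is a subset of the cross-section at z = 2.88.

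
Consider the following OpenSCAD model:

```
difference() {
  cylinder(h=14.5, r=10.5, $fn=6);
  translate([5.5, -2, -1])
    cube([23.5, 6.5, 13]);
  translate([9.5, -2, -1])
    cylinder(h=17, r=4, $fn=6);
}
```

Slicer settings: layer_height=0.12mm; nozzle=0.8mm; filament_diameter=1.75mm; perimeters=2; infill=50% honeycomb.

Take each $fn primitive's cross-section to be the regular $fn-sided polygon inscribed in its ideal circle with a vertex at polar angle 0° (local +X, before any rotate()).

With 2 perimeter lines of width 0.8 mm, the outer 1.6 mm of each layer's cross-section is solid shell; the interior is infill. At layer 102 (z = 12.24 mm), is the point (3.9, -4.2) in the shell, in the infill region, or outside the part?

infill

At z = 12.24 mm: the cylinder: section is a regular 6-gon, circumradius r=10.5; the cube at (5.5, -2) does not reach this height (z outside [-1, 12]); the r=4 cylinder at (9.5, -2) contributes a regular 6-gon of circumradius 4; Subtracting the remaining from the first: starting from the r=10.5 cylinder, the r=4 cylinder at (9.5, -2) partially overlaps it — only the 18.49 mm² overlap (of its 41.57 mm²) is removed, clipping the outline — 1 connected region. Overall, the cross-section is a single solid region. The nearest boundary edge runs (5.50, -2.00)→(7.42, -5.33); distance from the point to it = 2.49 mm. The point is inside the cross-section and 2.49 mm from the nearest boundary — more than the 1.6 mm shell width (2 × 0.8), so it's in the infill interior.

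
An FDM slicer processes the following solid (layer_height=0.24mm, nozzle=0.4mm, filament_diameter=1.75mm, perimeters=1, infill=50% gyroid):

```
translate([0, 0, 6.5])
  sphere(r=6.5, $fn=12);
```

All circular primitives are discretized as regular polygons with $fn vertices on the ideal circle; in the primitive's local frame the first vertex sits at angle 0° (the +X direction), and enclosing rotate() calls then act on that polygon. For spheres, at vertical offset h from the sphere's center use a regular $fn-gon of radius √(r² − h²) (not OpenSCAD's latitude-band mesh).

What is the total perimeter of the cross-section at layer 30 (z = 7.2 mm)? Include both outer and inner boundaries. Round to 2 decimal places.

40.14 mm

At z = 7.2 mm: the r=6.5 sphere contributes a regular 12-gon of circumradius √(6.5²−0.7²) = 6.462 (perimeter = 2·12·6.462·sin(180°/12) = 40.14 mm). Overall, the cross-section is a single solid region. Total boundary length (outer) = 40.14 mm.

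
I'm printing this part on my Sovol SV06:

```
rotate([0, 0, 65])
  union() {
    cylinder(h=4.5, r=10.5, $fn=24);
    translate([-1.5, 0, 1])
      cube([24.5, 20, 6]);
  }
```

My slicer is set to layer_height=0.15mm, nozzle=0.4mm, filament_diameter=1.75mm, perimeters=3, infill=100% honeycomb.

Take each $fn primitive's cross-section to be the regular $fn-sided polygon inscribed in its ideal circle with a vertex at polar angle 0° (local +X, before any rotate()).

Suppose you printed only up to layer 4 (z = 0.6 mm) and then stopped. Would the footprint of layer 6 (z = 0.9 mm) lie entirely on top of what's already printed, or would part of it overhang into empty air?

entirely on top

Compare the two slices. At z = 0.6: the cylinder: section is a regular 24-gon, circumradius r=10.5 (area = (24/2)·10.500²·sin(360°/24) = 342.42 mm²); the cube at (-1.5, 0) does not reach this height (z outside [1, 7]); Merging all regions: only the r=10.5 cylinder is present, so the union is just that shape — area = 342.42 mm²; (whole slice rotated 65° about Z — lengths, areas and connectivity unchanged). At z = 0.9: the r=10.5 cylinder gives a regular 24-gon of circumradius 10.5 (constant along its height) (area = (24/2)·10.500²·sin(360°/24) = 342.42 mm²); the cube at (-1.5, 0) is absent (z outside [1, 7]); Merging all regions: only the r=10.5 cylinder is present, so the union is just that shape — area = 342.42 mm²; (rotated 65° about Z; rotation is an isometry so areas/perimeters/island counts are preserved). Checking containment: the cross-section at z = 0.9 is a subset of the cross-section at z = 0.6.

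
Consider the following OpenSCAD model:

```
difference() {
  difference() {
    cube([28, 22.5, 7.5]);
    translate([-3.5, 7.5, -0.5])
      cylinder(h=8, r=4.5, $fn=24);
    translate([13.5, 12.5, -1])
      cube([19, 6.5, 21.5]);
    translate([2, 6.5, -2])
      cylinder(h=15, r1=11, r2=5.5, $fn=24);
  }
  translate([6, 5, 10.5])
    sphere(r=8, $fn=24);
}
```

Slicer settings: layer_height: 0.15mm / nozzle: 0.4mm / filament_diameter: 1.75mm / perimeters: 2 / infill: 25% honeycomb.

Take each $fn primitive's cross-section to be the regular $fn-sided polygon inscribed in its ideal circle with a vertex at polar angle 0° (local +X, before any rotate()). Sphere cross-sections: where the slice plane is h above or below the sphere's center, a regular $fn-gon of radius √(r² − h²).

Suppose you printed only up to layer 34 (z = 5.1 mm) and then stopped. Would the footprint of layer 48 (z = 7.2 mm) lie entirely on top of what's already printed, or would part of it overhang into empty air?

Compare the two slices. At z = 5.1: the cube is present — its section is the full 28×22.5 rectangle (area 630.00 mm²); the cylinder at (-3.5, 7.5): section is a regular 24-gon, circumradius r=4.5 (area = (24/2)·4.500²·sin(360°/24) = 62.89 mm²); the 19×6.5 cube at (13.5, 12.5) contributes its full rectangle (area 123.50 mm²); the cone at (2, 6.5): at t=0.473 of its height the radius interpolates to r₁+(r₂−r₁)t = 8.397, giving a regular 24-gon of that circumradius (area = (24/2)·8.397²·sin(360°/24) = 218.97 mm²); Taking the first minus the rest: starting from the 28×22.5 cube (630.00 mm²), the r=4.5 cylinder at (-3.5, 7.5) partially overlaps it — only the 3.71 mm² overlap (of its 62.89 mm²) is removed, clipping the outline; the 19×6.5 cube at (13.5, 12.5) partially overlaps it — only the 94.25 mm² overlap (of its 123.50 mm²) is removed, clipping the outline; the cone at (2, 6.5) partially overlaps it — only the 128.70 mm² overlap (of its 218.97 mm²) is removed, clipping the outline — area = 403.34 mm²; the r=8 sphere at (6, 5) slices to a regular 24-gon of circumradius 5.903 (√(r²−h²) with h=5.4 from center) (area = (24/2)·5.903²·sin(360°/24) = 108.21 mm²); Subtracting the remaining from the first: starting from that combined region (403.34 mm²), the r=8 sphere at (6, 5) partially overlaps it — only the 14.14 mm² overlap (of its 108.21 mm²) is removed, clipping the outline — area = 389.21 mm². At z = 7.2: the 28×22.5 cube contributes its full rectangle (area 630.00 mm²); the cylinder at (-3.5, 7.5): section is a regular 24-gon, circumradius r=4.5 (area = (24/2)·4.500²·sin(360°/24) = 62.89 mm²); the cube at (13.5, 12.5) is present — its section is the full 19×6.5 rectangle (area 123.50 mm²); the cone at (2, 6.5): at t=0.613 of its height the radius interpolates to r₁+(r₂−r₁)t = 7.627, giving a regular 24-gon of that circumradius (area = (24/2)·7.627²·sin(360°/24) = 180.65 mm²); After the difference (first − rest): starting from the 28×22.5 cube (630.00 mm²), the r=4.5 cylinder at (-3.5, 7.5) partially overlaps it — only the 3.71 mm² overlap (of its 62.89 mm²) is removed, clipping the outline; the 19×6.5 cube at (13.5, 12.5) partially overlaps it — only the 94.25 mm² overlap (of its 123.50 mm²) is removed, clipping the outline; the cone at (2, 6.5) partially overlaps it — only the 111.74 mm² overlap (of its 180.65 mm²) is removed, clipping the outline — area = 420.30 mm²; the r=8 sphere at (6, 5) contributes a regular 24-gon of circumradius √(8²−3.3²) = 7.288 (area = (24/2)·7.288²·sin(360°/24) = 164.95 mm²); Taking the first minus the rest: starting from the result so far (420.30 mm²), the r=8 sphere at (6, 5) partially overlaps it — only the 42.10 mm² overlap (of its 164.95 mm²) is removed, clipping the outline — area = 378.20 mm². Checking containment: at z = 7.2 the cross-section extends beyond the z = 5.1 cross-section by about 6.45 mm².

part overhangs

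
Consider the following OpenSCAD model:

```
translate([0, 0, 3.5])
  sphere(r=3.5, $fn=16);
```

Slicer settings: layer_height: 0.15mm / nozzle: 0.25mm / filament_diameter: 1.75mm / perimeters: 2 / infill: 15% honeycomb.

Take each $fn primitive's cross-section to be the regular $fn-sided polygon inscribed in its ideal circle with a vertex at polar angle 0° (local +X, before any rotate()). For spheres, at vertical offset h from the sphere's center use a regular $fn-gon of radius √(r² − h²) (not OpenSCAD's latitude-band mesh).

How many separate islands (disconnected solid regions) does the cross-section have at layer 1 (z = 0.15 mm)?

At z = 0.15 mm: the r=3.5 sphere slices to a regular 16-gon of circumradius 1.014 (√(r²−h²) with h=3.35 from center). Overall, the cross-section is a single solid region. Island count = 1.

1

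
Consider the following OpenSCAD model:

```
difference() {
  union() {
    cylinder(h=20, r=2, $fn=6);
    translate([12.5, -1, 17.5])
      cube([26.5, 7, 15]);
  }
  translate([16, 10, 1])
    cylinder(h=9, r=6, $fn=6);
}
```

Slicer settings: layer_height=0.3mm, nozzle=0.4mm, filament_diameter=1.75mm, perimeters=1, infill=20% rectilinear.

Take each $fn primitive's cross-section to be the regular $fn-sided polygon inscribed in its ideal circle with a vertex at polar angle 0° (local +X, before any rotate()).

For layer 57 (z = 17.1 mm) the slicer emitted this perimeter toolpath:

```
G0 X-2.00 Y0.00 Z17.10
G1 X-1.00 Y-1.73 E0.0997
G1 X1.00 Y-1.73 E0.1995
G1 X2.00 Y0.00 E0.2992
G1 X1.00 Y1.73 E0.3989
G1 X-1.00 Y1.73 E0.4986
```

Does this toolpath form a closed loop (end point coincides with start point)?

no

Start point (G0): (-2.00, 0.00). End point (last G1): the path does not return to the start — open.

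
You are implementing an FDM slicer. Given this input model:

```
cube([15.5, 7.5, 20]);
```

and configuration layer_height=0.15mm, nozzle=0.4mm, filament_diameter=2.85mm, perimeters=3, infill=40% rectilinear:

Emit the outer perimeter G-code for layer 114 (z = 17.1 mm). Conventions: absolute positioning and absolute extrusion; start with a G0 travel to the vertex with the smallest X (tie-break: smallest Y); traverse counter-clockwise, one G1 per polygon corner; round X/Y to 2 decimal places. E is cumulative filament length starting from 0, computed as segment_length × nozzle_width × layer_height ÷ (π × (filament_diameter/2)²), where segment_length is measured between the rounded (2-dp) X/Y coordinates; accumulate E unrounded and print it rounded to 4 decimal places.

G0 X0.00 Y0.00 Z17.10
G1 X15.50 Y0.00 E0.1458
G1 X15.50 Y7.50 E0.2163
G1 X0.00 Y7.50 E0.3621
G1 X0.00 Y0.00 E0.4326

At z = 17.1 mm: the cube (footprint 15.5×7.5) is included at this height. The outline is a single polygon with 4 vertices. Extrusion per mm of travel: 0.4 × 0.15 / (π × 1.425²) = 0.009405. Accumulating E over each segment gives final E = 0.4326.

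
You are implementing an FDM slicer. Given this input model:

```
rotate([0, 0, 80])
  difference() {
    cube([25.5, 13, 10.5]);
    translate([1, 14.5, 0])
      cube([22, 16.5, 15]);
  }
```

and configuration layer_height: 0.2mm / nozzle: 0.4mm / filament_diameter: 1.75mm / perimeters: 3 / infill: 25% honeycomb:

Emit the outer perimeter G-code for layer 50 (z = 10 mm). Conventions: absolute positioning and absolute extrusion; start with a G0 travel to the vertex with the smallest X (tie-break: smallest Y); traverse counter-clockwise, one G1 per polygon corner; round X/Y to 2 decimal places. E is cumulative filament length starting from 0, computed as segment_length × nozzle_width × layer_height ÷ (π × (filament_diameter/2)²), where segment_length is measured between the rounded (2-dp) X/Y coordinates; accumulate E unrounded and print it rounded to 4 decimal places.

G0 X-12.80 Y2.26 Z10.00
G1 X0.00 Y0.00 E0.4323
G1 X4.43 Y25.11 E1.2804
G1 X-8.37 Y27.37 E1.7127
G1 X-12.80 Y2.26 E2.5607

At z = 10 mm: the cube is present — its section is the full 25.5×13 rectangle; the cube at (1, 14.5) (footprint 22×16.5) is included at this height; Taking the first minus the rest: starting from the 25.5×13 cube, the 22×16.5 cube at (1, 14.5) misses the remaining region (no effect) — 1 connected region; (rotated 80° about Z; rotation is an isometry so areas/perimeters/island counts are preserved). The outline is a single polygon with 4 vertices. Extrusion per mm of travel: 0.4 × 0.2 / (π × 0.875²) = 0.033260. Accumulating E over each segment gives final E = 2.5607.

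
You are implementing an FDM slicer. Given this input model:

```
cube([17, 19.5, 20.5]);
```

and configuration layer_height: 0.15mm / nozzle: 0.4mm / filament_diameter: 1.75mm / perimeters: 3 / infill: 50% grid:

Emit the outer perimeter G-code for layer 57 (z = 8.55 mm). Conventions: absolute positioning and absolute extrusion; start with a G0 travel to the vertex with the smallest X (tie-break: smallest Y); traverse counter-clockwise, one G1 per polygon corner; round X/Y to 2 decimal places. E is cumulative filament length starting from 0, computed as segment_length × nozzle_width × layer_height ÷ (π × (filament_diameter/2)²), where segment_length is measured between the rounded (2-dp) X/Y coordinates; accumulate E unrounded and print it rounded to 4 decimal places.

G0 X0.00 Y0.00 Z8.55
G1 X17.00 Y0.00 E0.4241
G1 X17.00 Y19.50 E0.9105
G1 X0.00 Y19.50 E1.3346
G1 X0.00 Y0.00 E1.8210

At z = 8.55 mm: the cube (footprint 17×19.5) is included at this height. The outline is a single polygon with 4 vertices. Extrusion per mm of travel: 0.4 × 0.15 / (π × 0.875²) = 0.024945. Accumulating E over each segment gives final E = 1.8210.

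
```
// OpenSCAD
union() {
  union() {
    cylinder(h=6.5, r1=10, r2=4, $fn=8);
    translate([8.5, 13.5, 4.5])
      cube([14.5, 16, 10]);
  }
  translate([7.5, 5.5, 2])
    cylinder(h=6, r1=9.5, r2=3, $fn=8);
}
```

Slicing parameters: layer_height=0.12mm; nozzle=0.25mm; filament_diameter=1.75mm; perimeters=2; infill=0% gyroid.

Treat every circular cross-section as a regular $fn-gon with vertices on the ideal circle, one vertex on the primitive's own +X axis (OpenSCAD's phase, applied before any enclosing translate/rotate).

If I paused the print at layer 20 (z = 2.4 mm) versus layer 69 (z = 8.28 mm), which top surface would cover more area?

layer 20 (z = 2.4 mm)

Layer 20 (z = 2.4): the cone: at t=0.369 of its height the radius interpolates to r₁+(r₂−r₁)t = 7.785, giving a regular 8-gon of that circumradius (area = (8/2)·7.785²·sin(360°/8) = 171.40 mm²); the cube at (8.5, 13.5) is not intersected at this z (z outside [4.5, 14.5]); Combining (union): only the cone is present, so the union is just that shape — area = 171.40 mm²; the cone at (7.5, 5.5) (r1=9.5→r2=3) has section circumradius 9.067 here — a regular 8-gon (area = (8/2)·9.067²·sin(360°/8) = 232.51 mm²); Merging all regions: the regions partially overlap — summed areas 403.91 mm² minus the doubly-counted overlap 60.76 mm² gives 343.15 mm² — area = 343.15 mm². So its area = 343.15 mm². Layer 69 (z = 8.28): the cone is absent (z outside [0, 6.5]); the cube at (8.5, 13.5) is present — its section is the full 14.5×16 rectangle (area 232.00 mm²); Merging all regions: only the 14.5×16 cube at (8.5, 13.5) is present, so the union is just that shape — area = 232.00 mm²; the cone at (7.5, 5.5) is not intersected at this z (z outside [2, 8]); Merging all regions: only that combined region is present, so the union is just that shape — area = 232.00 mm². So its area = 232.00 mm². Layer 20 is larger (343.15 vs 232.00 mm²).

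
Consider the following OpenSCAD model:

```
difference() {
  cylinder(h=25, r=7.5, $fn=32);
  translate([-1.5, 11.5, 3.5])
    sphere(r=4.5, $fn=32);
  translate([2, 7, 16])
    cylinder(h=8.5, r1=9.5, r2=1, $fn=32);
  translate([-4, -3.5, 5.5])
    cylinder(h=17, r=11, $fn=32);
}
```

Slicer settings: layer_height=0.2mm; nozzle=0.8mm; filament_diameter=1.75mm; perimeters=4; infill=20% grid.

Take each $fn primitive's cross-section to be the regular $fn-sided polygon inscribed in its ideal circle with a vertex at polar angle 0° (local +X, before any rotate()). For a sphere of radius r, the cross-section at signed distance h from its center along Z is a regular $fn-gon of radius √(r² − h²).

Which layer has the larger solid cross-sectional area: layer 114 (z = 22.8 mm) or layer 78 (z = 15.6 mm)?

Layer 114 (z = 22.8): the cylinder: section is a regular 32-gon, circumradius r=7.5 (area = (32/2)·7.500²·sin(360°/32) = 175.58 mm²); the sphere at (-1.5, 11.5) is absent (|z−center|=19.300 > r=4.5); the cone at (2, 7): at t=0.800 of its height the radius interpolates to r₁+(r₂−r₁)t = 2.700, giving a regular 32-gon of that circumradius (area = (32/2)·2.700²·sin(360°/32) = 22.76 mm²); the cylinder at (-4, -3.5) is absent (z outside [5.5, 22.5]); Taking the first minus the rest: starting from the r=7.5 cylinder (175.58 mm²), the cone at (2, 7) partially overlaps it — only the 11.55 mm² overlap (of its 22.76 mm²) is removed, clipping the outline — area = 164.03 mm². So its area = 164.03 mm². Layer 78 (z = 15.6): the r=7.5 cylinder contributes a regular 32-gon of circumradius 7.5 (area = (32/2)·7.500²·sin(360°/32) = 175.58 mm²); the sphere at (-1.5, 11.5) is not intersected at this z (|z−center|=12.100 > r=4.5); the cone at (2, 7) is absent (z outside [16, 24.5]); the r=11 cylinder at (-4, -3.5) gives a regular 32-gon of circumradius 11 (constant along its height) (area = (32/2)·11.000²·sin(360°/32) = 377.69 mm²); After the difference (first − rest): starting from the r=7.5 cylinder (175.58 mm²), the r=11 cylinder at (-4, -3.5) partially overlaps it — only the 157.21 mm² overlap (of its 377.69 mm²) is removed, clipping the outline — area = 18.37 mm². So its area = 18.37 mm². Layer 114 is larger (164.03 vs 18.37 mm²).

layer 114 (z = 22.8 mm)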